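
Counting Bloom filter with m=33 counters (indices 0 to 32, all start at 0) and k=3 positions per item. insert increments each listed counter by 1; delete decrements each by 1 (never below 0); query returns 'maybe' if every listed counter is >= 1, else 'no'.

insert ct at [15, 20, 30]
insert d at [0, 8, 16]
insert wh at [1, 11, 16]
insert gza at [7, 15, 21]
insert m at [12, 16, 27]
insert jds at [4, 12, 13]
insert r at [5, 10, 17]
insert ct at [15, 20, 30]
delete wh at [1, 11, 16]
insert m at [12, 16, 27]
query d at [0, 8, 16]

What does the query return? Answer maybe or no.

Answer: maybe

Derivation:
Step 1: insert ct at [15, 20, 30] -> counters=[0,0,0,0,0,0,0,0,0,0,0,0,0,0,0,1,0,0,0,0,1,0,0,0,0,0,0,0,0,0,1,0,0]
Step 2: insert d at [0, 8, 16] -> counters=[1,0,0,0,0,0,0,0,1,0,0,0,0,0,0,1,1,0,0,0,1,0,0,0,0,0,0,0,0,0,1,0,0]
Step 3: insert wh at [1, 11, 16] -> counters=[1,1,0,0,0,0,0,0,1,0,0,1,0,0,0,1,2,0,0,0,1,0,0,0,0,0,0,0,0,0,1,0,0]
Step 4: insert gza at [7, 15, 21] -> counters=[1,1,0,0,0,0,0,1,1,0,0,1,0,0,0,2,2,0,0,0,1,1,0,0,0,0,0,0,0,0,1,0,0]
Step 5: insert m at [12, 16, 27] -> counters=[1,1,0,0,0,0,0,1,1,0,0,1,1,0,0,2,3,0,0,0,1,1,0,0,0,0,0,1,0,0,1,0,0]
Step 6: insert jds at [4, 12, 13] -> counters=[1,1,0,0,1,0,0,1,1,0,0,1,2,1,0,2,3,0,0,0,1,1,0,0,0,0,0,1,0,0,1,0,0]
Step 7: insert r at [5, 10, 17] -> counters=[1,1,0,0,1,1,0,1,1,0,1,1,2,1,0,2,3,1,0,0,1,1,0,0,0,0,0,1,0,0,1,0,0]
Step 8: insert ct at [15, 20, 30] -> counters=[1,1,0,0,1,1,0,1,1,0,1,1,2,1,0,3,3,1,0,0,2,1,0,0,0,0,0,1,0,0,2,0,0]
Step 9: delete wh at [1, 11, 16] -> counters=[1,0,0,0,1,1,0,1,1,0,1,0,2,1,0,3,2,1,0,0,2,1,0,0,0,0,0,1,0,0,2,0,0]
Step 10: insert m at [12, 16, 27] -> counters=[1,0,0,0,1,1,0,1,1,0,1,0,3,1,0,3,3,1,0,0,2,1,0,0,0,0,0,2,0,0,2,0,0]
Query d: check counters[0]=1 counters[8]=1 counters[16]=3 -> maybe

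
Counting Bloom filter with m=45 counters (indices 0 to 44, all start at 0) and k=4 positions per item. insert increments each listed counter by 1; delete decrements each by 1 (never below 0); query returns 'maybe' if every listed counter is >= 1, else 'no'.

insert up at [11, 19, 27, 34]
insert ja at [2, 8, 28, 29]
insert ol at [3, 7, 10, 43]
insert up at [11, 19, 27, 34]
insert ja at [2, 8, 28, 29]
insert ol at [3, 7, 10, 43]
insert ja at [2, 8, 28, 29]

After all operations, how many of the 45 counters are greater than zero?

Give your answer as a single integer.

Step 1: insert up at [11, 19, 27, 34] -> counters=[0,0,0,0,0,0,0,0,0,0,0,1,0,0,0,0,0,0,0,1,0,0,0,0,0,0,0,1,0,0,0,0,0,0,1,0,0,0,0,0,0,0,0,0,0]
Step 2: insert ja at [2, 8, 28, 29] -> counters=[0,0,1,0,0,0,0,0,1,0,0,1,0,0,0,0,0,0,0,1,0,0,0,0,0,0,0,1,1,1,0,0,0,0,1,0,0,0,0,0,0,0,0,0,0]
Step 3: insert ol at [3, 7, 10, 43] -> counters=[0,0,1,1,0,0,0,1,1,0,1,1,0,0,0,0,0,0,0,1,0,0,0,0,0,0,0,1,1,1,0,0,0,0,1,0,0,0,0,0,0,0,0,1,0]
Step 4: insert up at [11, 19, 27, 34] -> counters=[0,0,1,1,0,0,0,1,1,0,1,2,0,0,0,0,0,0,0,2,0,0,0,0,0,0,0,2,1,1,0,0,0,0,2,0,0,0,0,0,0,0,0,1,0]
Step 5: insert ja at [2, 8, 28, 29] -> counters=[0,0,2,1,0,0,0,1,2,0,1,2,0,0,0,0,0,0,0,2,0,0,0,0,0,0,0,2,2,2,0,0,0,0,2,0,0,0,0,0,0,0,0,1,0]
Step 6: insert ol at [3, 7, 10, 43] -> counters=[0,0,2,2,0,0,0,2,2,0,2,2,0,0,0,0,0,0,0,2,0,0,0,0,0,0,0,2,2,2,0,0,0,0,2,0,0,0,0,0,0,0,0,2,0]
Step 7: insert ja at [2, 8, 28, 29] -> counters=[0,0,3,2,0,0,0,2,3,0,2,2,0,0,0,0,0,0,0,2,0,0,0,0,0,0,0,2,3,3,0,0,0,0,2,0,0,0,0,0,0,0,0,2,0]
Final counters=[0,0,3,2,0,0,0,2,3,0,2,2,0,0,0,0,0,0,0,2,0,0,0,0,0,0,0,2,3,3,0,0,0,0,2,0,0,0,0,0,0,0,0,2,0] -> 12 nonzero

Answer: 12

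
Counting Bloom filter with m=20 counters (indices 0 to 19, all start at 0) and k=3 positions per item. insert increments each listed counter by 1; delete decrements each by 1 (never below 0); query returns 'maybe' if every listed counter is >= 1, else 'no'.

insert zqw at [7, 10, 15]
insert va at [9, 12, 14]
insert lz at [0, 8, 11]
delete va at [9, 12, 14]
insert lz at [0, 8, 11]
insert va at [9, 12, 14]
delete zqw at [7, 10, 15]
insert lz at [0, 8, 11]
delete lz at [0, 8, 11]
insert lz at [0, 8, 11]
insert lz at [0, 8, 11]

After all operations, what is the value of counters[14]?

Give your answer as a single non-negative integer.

Answer: 1

Derivation:
Step 1: insert zqw at [7, 10, 15] -> counters=[0,0,0,0,0,0,0,1,0,0,1,0,0,0,0,1,0,0,0,0]
Step 2: insert va at [9, 12, 14] -> counters=[0,0,0,0,0,0,0,1,0,1,1,0,1,0,1,1,0,0,0,0]
Step 3: insert lz at [0, 8, 11] -> counters=[1,0,0,0,0,0,0,1,1,1,1,1,1,0,1,1,0,0,0,0]
Step 4: delete va at [9, 12, 14] -> counters=[1,0,0,0,0,0,0,1,1,0,1,1,0,0,0,1,0,0,0,0]
Step 5: insert lz at [0, 8, 11] -> counters=[2,0,0,0,0,0,0,1,2,0,1,2,0,0,0,1,0,0,0,0]
Step 6: insert va at [9, 12, 14] -> counters=[2,0,0,0,0,0,0,1,2,1,1,2,1,0,1,1,0,0,0,0]
Step 7: delete zqw at [7, 10, 15] -> counters=[2,0,0,0,0,0,0,0,2,1,0,2,1,0,1,0,0,0,0,0]
Step 8: insert lz at [0, 8, 11] -> counters=[3,0,0,0,0,0,0,0,3,1,0,3,1,0,1,0,0,0,0,0]
Step 9: delete lz at [0, 8, 11] -> counters=[2,0,0,0,0,0,0,0,2,1,0,2,1,0,1,0,0,0,0,0]
Step 10: insert lz at [0, 8, 11] -> counters=[3,0,0,0,0,0,0,0,3,1,0,3,1,0,1,0,0,0,0,0]
Step 11: insert lz at [0, 8, 11] -> counters=[4,0,0,0,0,0,0,0,4,1,0,4,1,0,1,0,0,0,0,0]
Final counters=[4,0,0,0,0,0,0,0,4,1,0,4,1,0,1,0,0,0,0,0] -> counters[14]=1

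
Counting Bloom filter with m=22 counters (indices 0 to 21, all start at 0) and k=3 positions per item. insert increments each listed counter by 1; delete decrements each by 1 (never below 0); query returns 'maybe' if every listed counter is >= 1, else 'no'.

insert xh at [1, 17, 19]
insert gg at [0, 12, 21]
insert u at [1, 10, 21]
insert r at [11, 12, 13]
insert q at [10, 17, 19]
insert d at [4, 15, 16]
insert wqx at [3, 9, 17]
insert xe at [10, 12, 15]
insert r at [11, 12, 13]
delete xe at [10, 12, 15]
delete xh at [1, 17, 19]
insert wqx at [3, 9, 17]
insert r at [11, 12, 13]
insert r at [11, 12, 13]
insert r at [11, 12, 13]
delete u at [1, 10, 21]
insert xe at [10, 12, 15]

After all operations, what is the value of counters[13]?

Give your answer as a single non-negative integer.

Step 1: insert xh at [1, 17, 19] -> counters=[0,1,0,0,0,0,0,0,0,0,0,0,0,0,0,0,0,1,0,1,0,0]
Step 2: insert gg at [0, 12, 21] -> counters=[1,1,0,0,0,0,0,0,0,0,0,0,1,0,0,0,0,1,0,1,0,1]
Step 3: insert u at [1, 10, 21] -> counters=[1,2,0,0,0,0,0,0,0,0,1,0,1,0,0,0,0,1,0,1,0,2]
Step 4: insert r at [11, 12, 13] -> counters=[1,2,0,0,0,0,0,0,0,0,1,1,2,1,0,0,0,1,0,1,0,2]
Step 5: insert q at [10, 17, 19] -> counters=[1,2,0,0,0,0,0,0,0,0,2,1,2,1,0,0,0,2,0,2,0,2]
Step 6: insert d at [4, 15, 16] -> counters=[1,2,0,0,1,0,0,0,0,0,2,1,2,1,0,1,1,2,0,2,0,2]
Step 7: insert wqx at [3, 9, 17] -> counters=[1,2,0,1,1,0,0,0,0,1,2,1,2,1,0,1,1,3,0,2,0,2]
Step 8: insert xe at [10, 12, 15] -> counters=[1,2,0,1,1,0,0,0,0,1,3,1,3,1,0,2,1,3,0,2,0,2]
Step 9: insert r at [11, 12, 13] -> counters=[1,2,0,1,1,0,0,0,0,1,3,2,4,2,0,2,1,3,0,2,0,2]
Step 10: delete xe at [10, 12, 15] -> counters=[1,2,0,1,1,0,0,0,0,1,2,2,3,2,0,1,1,3,0,2,0,2]
Step 11: delete xh at [1, 17, 19] -> counters=[1,1,0,1,1,0,0,0,0,1,2,2,3,2,0,1,1,2,0,1,0,2]
Step 12: insert wqx at [3, 9, 17] -> counters=[1,1,0,2,1,0,0,0,0,2,2,2,3,2,0,1,1,3,0,1,0,2]
Step 13: insert r at [11, 12, 13] -> counters=[1,1,0,2,1,0,0,0,0,2,2,3,4,3,0,1,1,3,0,1,0,2]
Step 14: insert r at [11, 12, 13] -> counters=[1,1,0,2,1,0,0,0,0,2,2,4,5,4,0,1,1,3,0,1,0,2]
Step 15: insert r at [11, 12, 13] -> counters=[1,1,0,2,1,0,0,0,0,2,2,5,6,5,0,1,1,3,0,1,0,2]
Step 16: delete u at [1, 10, 21] -> counters=[1,0,0,2,1,0,0,0,0,2,1,5,6,5,0,1,1,3,0,1,0,1]
Step 17: insert xe at [10, 12, 15] -> counters=[1,0,0,2,1,0,0,0,0,2,2,5,7,5,0,2,1,3,0,1,0,1]
Final counters=[1,0,0,2,1,0,0,0,0,2,2,5,7,5,0,2,1,3,0,1,0,1] -> counters[13]=5

Answer: 5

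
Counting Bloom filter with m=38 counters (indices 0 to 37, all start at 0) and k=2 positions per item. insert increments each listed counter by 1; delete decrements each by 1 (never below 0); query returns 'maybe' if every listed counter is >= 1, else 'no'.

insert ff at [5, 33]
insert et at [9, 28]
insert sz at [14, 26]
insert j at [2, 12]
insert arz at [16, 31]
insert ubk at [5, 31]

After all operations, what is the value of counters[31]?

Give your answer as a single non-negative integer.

Step 1: insert ff at [5, 33] -> counters=[0,0,0,0,0,1,0,0,0,0,0,0,0,0,0,0,0,0,0,0,0,0,0,0,0,0,0,0,0,0,0,0,0,1,0,0,0,0]
Step 2: insert et at [9, 28] -> counters=[0,0,0,0,0,1,0,0,0,1,0,0,0,0,0,0,0,0,0,0,0,0,0,0,0,0,0,0,1,0,0,0,0,1,0,0,0,0]
Step 3: insert sz at [14, 26] -> counters=[0,0,0,0,0,1,0,0,0,1,0,0,0,0,1,0,0,0,0,0,0,0,0,0,0,0,1,0,1,0,0,0,0,1,0,0,0,0]
Step 4: insert j at [2, 12] -> counters=[0,0,1,0,0,1,0,0,0,1,0,0,1,0,1,0,0,0,0,0,0,0,0,0,0,0,1,0,1,0,0,0,0,1,0,0,0,0]
Step 5: insert arz at [16, 31] -> counters=[0,0,1,0,0,1,0,0,0,1,0,0,1,0,1,0,1,0,0,0,0,0,0,0,0,0,1,0,1,0,0,1,0,1,0,0,0,0]
Step 6: insert ubk at [5, 31] -> counters=[0,0,1,0,0,2,0,0,0,1,0,0,1,0,1,0,1,0,0,0,0,0,0,0,0,0,1,0,1,0,0,2,0,1,0,0,0,0]
Final counters=[0,0,1,0,0,2,0,0,0,1,0,0,1,0,1,0,1,0,0,0,0,0,0,0,0,0,1,0,1,0,0,2,0,1,0,0,0,0] -> counters[31]=2

Answer: 2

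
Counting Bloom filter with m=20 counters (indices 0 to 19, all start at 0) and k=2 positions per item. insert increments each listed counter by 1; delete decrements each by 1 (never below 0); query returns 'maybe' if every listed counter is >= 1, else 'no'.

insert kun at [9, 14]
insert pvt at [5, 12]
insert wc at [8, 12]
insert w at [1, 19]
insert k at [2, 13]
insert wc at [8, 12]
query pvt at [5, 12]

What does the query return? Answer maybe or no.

Step 1: insert kun at [9, 14] -> counters=[0,0,0,0,0,0,0,0,0,1,0,0,0,0,1,0,0,0,0,0]
Step 2: insert pvt at [5, 12] -> counters=[0,0,0,0,0,1,0,0,0,1,0,0,1,0,1,0,0,0,0,0]
Step 3: insert wc at [8, 12] -> counters=[0,0,0,0,0,1,0,0,1,1,0,0,2,0,1,0,0,0,0,0]
Step 4: insert w at [1, 19] -> counters=[0,1,0,0,0,1,0,0,1,1,0,0,2,0,1,0,0,0,0,1]
Step 5: insert k at [2, 13] -> counters=[0,1,1,0,0,1,0,0,1,1,0,0,2,1,1,0,0,0,0,1]
Step 6: insert wc at [8, 12] -> counters=[0,1,1,0,0,1,0,0,2,1,0,0,3,1,1,0,0,0,0,1]
Query pvt: check counters[5]=1 counters[12]=3 -> maybe

Answer: maybe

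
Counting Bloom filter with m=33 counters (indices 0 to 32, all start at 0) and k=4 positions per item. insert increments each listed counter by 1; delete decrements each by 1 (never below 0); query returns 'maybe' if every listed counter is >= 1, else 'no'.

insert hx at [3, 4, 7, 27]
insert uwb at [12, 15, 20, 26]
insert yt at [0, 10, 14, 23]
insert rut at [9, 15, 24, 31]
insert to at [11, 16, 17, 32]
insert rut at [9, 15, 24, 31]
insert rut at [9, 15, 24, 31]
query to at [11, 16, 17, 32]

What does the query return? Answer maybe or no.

Step 1: insert hx at [3, 4, 7, 27] -> counters=[0,0,0,1,1,0,0,1,0,0,0,0,0,0,0,0,0,0,0,0,0,0,0,0,0,0,0,1,0,0,0,0,0]
Step 2: insert uwb at [12, 15, 20, 26] -> counters=[0,0,0,1,1,0,0,1,0,0,0,0,1,0,0,1,0,0,0,0,1,0,0,0,0,0,1,1,0,0,0,0,0]
Step 3: insert yt at [0, 10, 14, 23] -> counters=[1,0,0,1,1,0,0,1,0,0,1,0,1,0,1,1,0,0,0,0,1,0,0,1,0,0,1,1,0,0,0,0,0]
Step 4: insert rut at [9, 15, 24, 31] -> counters=[1,0,0,1,1,0,0,1,0,1,1,0,1,0,1,2,0,0,0,0,1,0,0,1,1,0,1,1,0,0,0,1,0]
Step 5: insert to at [11, 16, 17, 32] -> counters=[1,0,0,1,1,0,0,1,0,1,1,1,1,0,1,2,1,1,0,0,1,0,0,1,1,0,1,1,0,0,0,1,1]
Step 6: insert rut at [9, 15, 24, 31] -> counters=[1,0,0,1,1,0,0,1,0,2,1,1,1,0,1,3,1,1,0,0,1,0,0,1,2,0,1,1,0,0,0,2,1]
Step 7: insert rut at [9, 15, 24, 31] -> counters=[1,0,0,1,1,0,0,1,0,3,1,1,1,0,1,4,1,1,0,0,1,0,0,1,3,0,1,1,0,0,0,3,1]
Query to: check counters[11]=1 counters[16]=1 counters[17]=1 counters[32]=1 -> maybe

Answer: maybe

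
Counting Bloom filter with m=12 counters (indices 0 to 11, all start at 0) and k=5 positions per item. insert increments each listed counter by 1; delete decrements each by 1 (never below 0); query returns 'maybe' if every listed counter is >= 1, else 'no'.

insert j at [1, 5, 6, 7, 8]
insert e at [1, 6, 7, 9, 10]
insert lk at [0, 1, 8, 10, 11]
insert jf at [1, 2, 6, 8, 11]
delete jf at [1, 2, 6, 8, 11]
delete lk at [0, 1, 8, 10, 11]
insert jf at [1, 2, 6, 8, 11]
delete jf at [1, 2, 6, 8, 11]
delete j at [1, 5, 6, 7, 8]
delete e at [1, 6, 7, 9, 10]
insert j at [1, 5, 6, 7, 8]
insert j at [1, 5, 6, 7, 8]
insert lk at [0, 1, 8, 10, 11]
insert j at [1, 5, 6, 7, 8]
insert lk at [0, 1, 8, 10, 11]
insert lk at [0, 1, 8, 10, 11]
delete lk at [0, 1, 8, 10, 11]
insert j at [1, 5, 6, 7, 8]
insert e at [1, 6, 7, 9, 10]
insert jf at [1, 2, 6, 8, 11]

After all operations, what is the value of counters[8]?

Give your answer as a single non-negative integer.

Step 1: insert j at [1, 5, 6, 7, 8] -> counters=[0,1,0,0,0,1,1,1,1,0,0,0]
Step 2: insert e at [1, 6, 7, 9, 10] -> counters=[0,2,0,0,0,1,2,2,1,1,1,0]
Step 3: insert lk at [0, 1, 8, 10, 11] -> counters=[1,3,0,0,0,1,2,2,2,1,2,1]
Step 4: insert jf at [1, 2, 6, 8, 11] -> counters=[1,4,1,0,0,1,3,2,3,1,2,2]
Step 5: delete jf at [1, 2, 6, 8, 11] -> counters=[1,3,0,0,0,1,2,2,2,1,2,1]
Step 6: delete lk at [0, 1, 8, 10, 11] -> counters=[0,2,0,0,0,1,2,2,1,1,1,0]
Step 7: insert jf at [1, 2, 6, 8, 11] -> counters=[0,3,1,0,0,1,3,2,2,1,1,1]
Step 8: delete jf at [1, 2, 6, 8, 11] -> counters=[0,2,0,0,0,1,2,2,1,1,1,0]
Step 9: delete j at [1, 5, 6, 7, 8] -> counters=[0,1,0,0,0,0,1,1,0,1,1,0]
Step 10: delete e at [1, 6, 7, 9, 10] -> counters=[0,0,0,0,0,0,0,0,0,0,0,0]
Step 11: insert j at [1, 5, 6, 7, 8] -> counters=[0,1,0,0,0,1,1,1,1,0,0,0]
Step 12: insert j at [1, 5, 6, 7, 8] -> counters=[0,2,0,0,0,2,2,2,2,0,0,0]
Step 13: insert lk at [0, 1, 8, 10, 11] -> counters=[1,3,0,0,0,2,2,2,3,0,1,1]
Step 14: insert j at [1, 5, 6, 7, 8] -> counters=[1,4,0,0,0,3,3,3,4,0,1,1]
Step 15: insert lk at [0, 1, 8, 10, 11] -> counters=[2,5,0,0,0,3,3,3,5,0,2,2]
Step 16: insert lk at [0, 1, 8, 10, 11] -> counters=[3,6,0,0,0,3,3,3,6,0,3,3]
Step 17: delete lk at [0, 1, 8, 10, 11] -> counters=[2,5,0,0,0,3,3,3,5,0,2,2]
Step 18: insert j at [1, 5, 6, 7, 8] -> counters=[2,6,0,0,0,4,4,4,6,0,2,2]
Step 19: insert e at [1, 6, 7, 9, 10] -> counters=[2,7,0,0,0,4,5,5,6,1,3,2]
Step 20: insert jf at [1, 2, 6, 8, 11] -> counters=[2,8,1,0,0,4,6,5,7,1,3,3]
Final counters=[2,8,1,0,0,4,6,5,7,1,3,3] -> counters[8]=7

Answer: 7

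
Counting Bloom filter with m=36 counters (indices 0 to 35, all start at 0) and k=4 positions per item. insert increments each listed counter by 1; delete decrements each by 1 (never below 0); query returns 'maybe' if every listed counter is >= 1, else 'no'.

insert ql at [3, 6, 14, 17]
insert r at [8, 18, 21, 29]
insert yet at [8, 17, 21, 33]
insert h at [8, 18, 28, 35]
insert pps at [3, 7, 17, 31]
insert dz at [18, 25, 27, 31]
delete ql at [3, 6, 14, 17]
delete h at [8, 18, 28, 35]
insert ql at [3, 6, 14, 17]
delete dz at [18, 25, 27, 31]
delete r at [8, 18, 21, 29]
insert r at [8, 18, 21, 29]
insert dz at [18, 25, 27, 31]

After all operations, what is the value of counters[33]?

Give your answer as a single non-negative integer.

Answer: 1

Derivation:
Step 1: insert ql at [3, 6, 14, 17] -> counters=[0,0,0,1,0,0,1,0,0,0,0,0,0,0,1,0,0,1,0,0,0,0,0,0,0,0,0,0,0,0,0,0,0,0,0,0]
Step 2: insert r at [8, 18, 21, 29] -> counters=[0,0,0,1,0,0,1,0,1,0,0,0,0,0,1,0,0,1,1,0,0,1,0,0,0,0,0,0,0,1,0,0,0,0,0,0]
Step 3: insert yet at [8, 17, 21, 33] -> counters=[0,0,0,1,0,0,1,0,2,0,0,0,0,0,1,0,0,2,1,0,0,2,0,0,0,0,0,0,0,1,0,0,0,1,0,0]
Step 4: insert h at [8, 18, 28, 35] -> counters=[0,0,0,1,0,0,1,0,3,0,0,0,0,0,1,0,0,2,2,0,0,2,0,0,0,0,0,0,1,1,0,0,0,1,0,1]
Step 5: insert pps at [3, 7, 17, 31] -> counters=[0,0,0,2,0,0,1,1,3,0,0,0,0,0,1,0,0,3,2,0,0,2,0,0,0,0,0,0,1,1,0,1,0,1,0,1]
Step 6: insert dz at [18, 25, 27, 31] -> counters=[0,0,0,2,0,0,1,1,3,0,0,0,0,0,1,0,0,3,3,0,0,2,0,0,0,1,0,1,1,1,0,2,0,1,0,1]
Step 7: delete ql at [3, 6, 14, 17] -> counters=[0,0,0,1,0,0,0,1,3,0,0,0,0,0,0,0,0,2,3,0,0,2,0,0,0,1,0,1,1,1,0,2,0,1,0,1]
Step 8: delete h at [8, 18, 28, 35] -> counters=[0,0,0,1,0,0,0,1,2,0,0,0,0,0,0,0,0,2,2,0,0,2,0,0,0,1,0,1,0,1,0,2,0,1,0,0]
Step 9: insert ql at [3, 6, 14, 17] -> counters=[0,0,0,2,0,0,1,1,2,0,0,0,0,0,1,0,0,3,2,0,0,2,0,0,0,1,0,1,0,1,0,2,0,1,0,0]
Step 10: delete dz at [18, 25, 27, 31] -> counters=[0,0,0,2,0,0,1,1,2,0,0,0,0,0,1,0,0,3,1,0,0,2,0,0,0,0,0,0,0,1,0,1,0,1,0,0]
Step 11: delete r at [8, 18, 21, 29] -> counters=[0,0,0,2,0,0,1,1,1,0,0,0,0,0,1,0,0,3,0,0,0,1,0,0,0,0,0,0,0,0,0,1,0,1,0,0]
Step 12: insert r at [8, 18, 21, 29] -> counters=[0,0,0,2,0,0,1,1,2,0,0,0,0,0,1,0,0,3,1,0,0,2,0,0,0,0,0,0,0,1,0,1,0,1,0,0]
Step 13: insert dz at [18, 25, 27, 31] -> counters=[0,0,0,2,0,0,1,1,2,0,0,0,0,0,1,0,0,3,2,0,0,2,0,0,0,1,0,1,0,1,0,2,0,1,0,0]
Final counters=[0,0,0,2,0,0,1,1,2,0,0,0,0,0,1,0,0,3,2,0,0,2,0,0,0,1,0,1,0,1,0,2,0,1,0,0] -> counters[33]=1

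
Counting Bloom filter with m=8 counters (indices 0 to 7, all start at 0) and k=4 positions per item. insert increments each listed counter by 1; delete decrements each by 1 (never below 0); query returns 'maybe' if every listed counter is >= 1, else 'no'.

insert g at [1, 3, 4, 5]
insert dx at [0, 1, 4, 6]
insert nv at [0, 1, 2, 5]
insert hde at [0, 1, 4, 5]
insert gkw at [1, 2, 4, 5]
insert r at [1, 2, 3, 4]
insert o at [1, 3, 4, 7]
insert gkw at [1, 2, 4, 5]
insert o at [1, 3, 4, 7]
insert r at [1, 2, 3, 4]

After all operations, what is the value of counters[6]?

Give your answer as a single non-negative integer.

Step 1: insert g at [1, 3, 4, 5] -> counters=[0,1,0,1,1,1,0,0]
Step 2: insert dx at [0, 1, 4, 6] -> counters=[1,2,0,1,2,1,1,0]
Step 3: insert nv at [0, 1, 2, 5] -> counters=[2,3,1,1,2,2,1,0]
Step 4: insert hde at [0, 1, 4, 5] -> counters=[3,4,1,1,3,3,1,0]
Step 5: insert gkw at [1, 2, 4, 5] -> counters=[3,5,2,1,4,4,1,0]
Step 6: insert r at [1, 2, 3, 4] -> counters=[3,6,3,2,5,4,1,0]
Step 7: insert o at [1, 3, 4, 7] -> counters=[3,7,3,3,6,4,1,1]
Step 8: insert gkw at [1, 2, 4, 5] -> counters=[3,8,4,3,7,5,1,1]
Step 9: insert o at [1, 3, 4, 7] -> counters=[3,9,4,4,8,5,1,2]
Step 10: insert r at [1, 2, 3, 4] -> counters=[3,10,5,5,9,5,1,2]
Final counters=[3,10,5,5,9,5,1,2] -> counters[6]=1

Answer: 1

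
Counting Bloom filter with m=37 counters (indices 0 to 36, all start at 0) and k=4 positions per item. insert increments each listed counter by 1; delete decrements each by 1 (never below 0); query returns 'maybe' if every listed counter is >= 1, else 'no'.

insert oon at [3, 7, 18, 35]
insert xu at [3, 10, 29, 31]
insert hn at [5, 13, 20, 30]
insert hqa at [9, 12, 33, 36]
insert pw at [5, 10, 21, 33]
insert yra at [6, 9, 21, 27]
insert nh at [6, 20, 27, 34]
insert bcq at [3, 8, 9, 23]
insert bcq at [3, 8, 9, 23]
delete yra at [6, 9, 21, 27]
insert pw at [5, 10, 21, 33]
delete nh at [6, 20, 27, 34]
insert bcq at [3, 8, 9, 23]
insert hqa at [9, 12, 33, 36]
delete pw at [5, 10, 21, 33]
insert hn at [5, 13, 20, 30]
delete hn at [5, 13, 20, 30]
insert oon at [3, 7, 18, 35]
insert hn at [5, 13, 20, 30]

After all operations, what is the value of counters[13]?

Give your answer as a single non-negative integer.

Step 1: insert oon at [3, 7, 18, 35] -> counters=[0,0,0,1,0,0,0,1,0,0,0,0,0,0,0,0,0,0,1,0,0,0,0,0,0,0,0,0,0,0,0,0,0,0,0,1,0]
Step 2: insert xu at [3, 10, 29, 31] -> counters=[0,0,0,2,0,0,0,1,0,0,1,0,0,0,0,0,0,0,1,0,0,0,0,0,0,0,0,0,0,1,0,1,0,0,0,1,0]
Step 3: insert hn at [5, 13, 20, 30] -> counters=[0,0,0,2,0,1,0,1,0,0,1,0,0,1,0,0,0,0,1,0,1,0,0,0,0,0,0,0,0,1,1,1,0,0,0,1,0]
Step 4: insert hqa at [9, 12, 33, 36] -> counters=[0,0,0,2,0,1,0,1,0,1,1,0,1,1,0,0,0,0,1,0,1,0,0,0,0,0,0,0,0,1,1,1,0,1,0,1,1]
Step 5: insert pw at [5, 10, 21, 33] -> counters=[0,0,0,2,0,2,0,1,0,1,2,0,1,1,0,0,0,0,1,0,1,1,0,0,0,0,0,0,0,1,1,1,0,2,0,1,1]
Step 6: insert yra at [6, 9, 21, 27] -> counters=[0,0,0,2,0,2,1,1,0,2,2,0,1,1,0,0,0,0,1,0,1,2,0,0,0,0,0,1,0,1,1,1,0,2,0,1,1]
Step 7: insert nh at [6, 20, 27, 34] -> counters=[0,0,0,2,0,2,2,1,0,2,2,0,1,1,0,0,0,0,1,0,2,2,0,0,0,0,0,2,0,1,1,1,0,2,1,1,1]
Step 8: insert bcq at [3, 8, 9, 23] -> counters=[0,0,0,3,0,2,2,1,1,3,2,0,1,1,0,0,0,0,1,0,2,2,0,1,0,0,0,2,0,1,1,1,0,2,1,1,1]
Step 9: insert bcq at [3, 8, 9, 23] -> counters=[0,0,0,4,0,2,2,1,2,4,2,0,1,1,0,0,0,0,1,0,2,2,0,2,0,0,0,2,0,1,1,1,0,2,1,1,1]
Step 10: delete yra at [6, 9, 21, 27] -> counters=[0,0,0,4,0,2,1,1,2,3,2,0,1,1,0,0,0,0,1,0,2,1,0,2,0,0,0,1,0,1,1,1,0,2,1,1,1]
Step 11: insert pw at [5, 10, 21, 33] -> counters=[0,0,0,4,0,3,1,1,2,3,3,0,1,1,0,0,0,0,1,0,2,2,0,2,0,0,0,1,0,1,1,1,0,3,1,1,1]
Step 12: delete nh at [6, 20, 27, 34] -> counters=[0,0,0,4,0,3,0,1,2,3,3,0,1,1,0,0,0,0,1,0,1,2,0,2,0,0,0,0,0,1,1,1,0,3,0,1,1]
Step 13: insert bcq at [3, 8, 9, 23] -> counters=[0,0,0,5,0,3,0,1,3,4,3,0,1,1,0,0,0,0,1,0,1,2,0,3,0,0,0,0,0,1,1,1,0,3,0,1,1]
Step 14: insert hqa at [9, 12, 33, 36] -> counters=[0,0,0,5,0,3,0,1,3,5,3,0,2,1,0,0,0,0,1,0,1,2,0,3,0,0,0,0,0,1,1,1,0,4,0,1,2]
Step 15: delete pw at [5, 10, 21, 33] -> counters=[0,0,0,5,0,2,0,1,3,5,2,0,2,1,0,0,0,0,1,0,1,1,0,3,0,0,0,0,0,1,1,1,0,3,0,1,2]
Step 16: insert hn at [5, 13, 20, 30] -> counters=[0,0,0,5,0,3,0,1,3,5,2,0,2,2,0,0,0,0,1,0,2,1,0,3,0,0,0,0,0,1,2,1,0,3,0,1,2]
Step 17: delete hn at [5, 13, 20, 30] -> counters=[0,0,0,5,0,2,0,1,3,5,2,0,2,1,0,0,0,0,1,0,1,1,0,3,0,0,0,0,0,1,1,1,0,3,0,1,2]
Step 18: insert oon at [3, 7, 18, 35] -> counters=[0,0,0,6,0,2,0,2,3,5,2,0,2,1,0,0,0,0,2,0,1,1,0,3,0,0,0,0,0,1,1,1,0,3,0,2,2]
Step 19: insert hn at [5, 13, 20, 30] -> counters=[0,0,0,6,0,3,0,2,3,5,2,0,2,2,0,0,0,0,2,0,2,1,0,3,0,0,0,0,0,1,2,1,0,3,0,2,2]
Final counters=[0,0,0,6,0,3,0,2,3,5,2,0,2,2,0,0,0,0,2,0,2,1,0,3,0,0,0,0,0,1,2,1,0,3,0,2,2] -> counters[13]=2

Answer: 2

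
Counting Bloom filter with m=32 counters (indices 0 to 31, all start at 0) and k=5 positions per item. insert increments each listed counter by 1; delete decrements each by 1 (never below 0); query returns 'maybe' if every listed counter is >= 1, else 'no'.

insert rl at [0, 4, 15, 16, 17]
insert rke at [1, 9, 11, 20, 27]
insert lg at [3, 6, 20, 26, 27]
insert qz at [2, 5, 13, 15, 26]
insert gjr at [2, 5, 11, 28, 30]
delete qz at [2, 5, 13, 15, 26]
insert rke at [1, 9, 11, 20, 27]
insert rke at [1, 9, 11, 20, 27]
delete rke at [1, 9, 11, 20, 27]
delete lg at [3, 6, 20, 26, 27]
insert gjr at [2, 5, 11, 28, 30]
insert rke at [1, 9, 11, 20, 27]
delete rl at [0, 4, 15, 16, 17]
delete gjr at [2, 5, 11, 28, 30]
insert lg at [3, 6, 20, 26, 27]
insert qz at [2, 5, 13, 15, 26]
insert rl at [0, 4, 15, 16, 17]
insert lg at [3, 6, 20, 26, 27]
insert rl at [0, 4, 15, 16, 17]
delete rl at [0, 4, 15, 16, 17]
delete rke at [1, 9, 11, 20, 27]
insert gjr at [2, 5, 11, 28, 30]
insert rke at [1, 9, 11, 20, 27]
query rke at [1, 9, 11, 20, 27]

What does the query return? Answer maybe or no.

Answer: maybe

Derivation:
Step 1: insert rl at [0, 4, 15, 16, 17] -> counters=[1,0,0,0,1,0,0,0,0,0,0,0,0,0,0,1,1,1,0,0,0,0,0,0,0,0,0,0,0,0,0,0]
Step 2: insert rke at [1, 9, 11, 20, 27] -> counters=[1,1,0,0,1,0,0,0,0,1,0,1,0,0,0,1,1,1,0,0,1,0,0,0,0,0,0,1,0,0,0,0]
Step 3: insert lg at [3, 6, 20, 26, 27] -> counters=[1,1,0,1,1,0,1,0,0,1,0,1,0,0,0,1,1,1,0,0,2,0,0,0,0,0,1,2,0,0,0,0]
Step 4: insert qz at [2, 5, 13, 15, 26] -> counters=[1,1,1,1,1,1,1,0,0,1,0,1,0,1,0,2,1,1,0,0,2,0,0,0,0,0,2,2,0,0,0,0]
Step 5: insert gjr at [2, 5, 11, 28, 30] -> counters=[1,1,2,1,1,2,1,0,0,1,0,2,0,1,0,2,1,1,0,0,2,0,0,0,0,0,2,2,1,0,1,0]
Step 6: delete qz at [2, 5, 13, 15, 26] -> counters=[1,1,1,1,1,1,1,0,0,1,0,2,0,0,0,1,1,1,0,0,2,0,0,0,0,0,1,2,1,0,1,0]
Step 7: insert rke at [1, 9, 11, 20, 27] -> counters=[1,2,1,1,1,1,1,0,0,2,0,3,0,0,0,1,1,1,0,0,3,0,0,0,0,0,1,3,1,0,1,0]
Step 8: insert rke at [1, 9, 11, 20, 27] -> counters=[1,3,1,1,1,1,1,0,0,3,0,4,0,0,0,1,1,1,0,0,4,0,0,0,0,0,1,4,1,0,1,0]
Step 9: delete rke at [1, 9, 11, 20, 27] -> counters=[1,2,1,1,1,1,1,0,0,2,0,3,0,0,0,1,1,1,0,0,3,0,0,0,0,0,1,3,1,0,1,0]
Step 10: delete lg at [3, 6, 20, 26, 27] -> counters=[1,2,1,0,1,1,0,0,0,2,0,3,0,0,0,1,1,1,0,0,2,0,0,0,0,0,0,2,1,0,1,0]
Step 11: insert gjr at [2, 5, 11, 28, 30] -> counters=[1,2,2,0,1,2,0,0,0,2,0,4,0,0,0,1,1,1,0,0,2,0,0,0,0,0,0,2,2,0,2,0]
Step 12: insert rke at [1, 9, 11, 20, 27] -> counters=[1,3,2,0,1,2,0,0,0,3,0,5,0,0,0,1,1,1,0,0,3,0,0,0,0,0,0,3,2,0,2,0]
Step 13: delete rl at [0, 4, 15, 16, 17] -> counters=[0,3,2,0,0,2,0,0,0,3,0,5,0,0,0,0,0,0,0,0,3,0,0,0,0,0,0,3,2,0,2,0]
Step 14: delete gjr at [2, 5, 11, 28, 30] -> counters=[0,3,1,0,0,1,0,0,0,3,0,4,0,0,0,0,0,0,0,0,3,0,0,0,0,0,0,3,1,0,1,0]
Step 15: insert lg at [3, 6, 20, 26, 27] -> counters=[0,3,1,1,0,1,1,0,0,3,0,4,0,0,0,0,0,0,0,0,4,0,0,0,0,0,1,4,1,0,1,0]
Step 16: insert qz at [2, 5, 13, 15, 26] -> counters=[0,3,2,1,0,2,1,0,0,3,0,4,0,1,0,1,0,0,0,0,4,0,0,0,0,0,2,4,1,0,1,0]
Step 17: insert rl at [0, 4, 15, 16, 17] -> counters=[1,3,2,1,1,2,1,0,0,3,0,4,0,1,0,2,1,1,0,0,4,0,0,0,0,0,2,4,1,0,1,0]
Step 18: insert lg at [3, 6, 20, 26, 27] -> counters=[1,3,2,2,1,2,2,0,0,3,0,4,0,1,0,2,1,1,0,0,5,0,0,0,0,0,3,5,1,0,1,0]
Step 19: insert rl at [0, 4, 15, 16, 17] -> counters=[2,3,2,2,2,2,2,0,0,3,0,4,0,1,0,3,2,2,0,0,5,0,0,0,0,0,3,5,1,0,1,0]
Step 20: delete rl at [0, 4, 15, 16, 17] -> counters=[1,3,2,2,1,2,2,0,0,3,0,4,0,1,0,2,1,1,0,0,5,0,0,0,0,0,3,5,1,0,1,0]
Step 21: delete rke at [1, 9, 11, 20, 27] -> counters=[1,2,2,2,1,2,2,0,0,2,0,3,0,1,0,2,1,1,0,0,4,0,0,0,0,0,3,4,1,0,1,0]
Step 22: insert gjr at [2, 5, 11, 28, 30] -> counters=[1,2,3,2,1,3,2,0,0,2,0,4,0,1,0,2,1,1,0,0,4,0,0,0,0,0,3,4,2,0,2,0]
Step 23: insert rke at [1, 9, 11, 20, 27] -> counters=[1,3,3,2,1,3,2,0,0,3,0,5,0,1,0,2,1,1,0,0,5,0,0,0,0,0,3,5,2,0,2,0]
Query rke: check counters[1]=3 counters[9]=3 counters[11]=5 counters[20]=5 counters[27]=5 -> maybe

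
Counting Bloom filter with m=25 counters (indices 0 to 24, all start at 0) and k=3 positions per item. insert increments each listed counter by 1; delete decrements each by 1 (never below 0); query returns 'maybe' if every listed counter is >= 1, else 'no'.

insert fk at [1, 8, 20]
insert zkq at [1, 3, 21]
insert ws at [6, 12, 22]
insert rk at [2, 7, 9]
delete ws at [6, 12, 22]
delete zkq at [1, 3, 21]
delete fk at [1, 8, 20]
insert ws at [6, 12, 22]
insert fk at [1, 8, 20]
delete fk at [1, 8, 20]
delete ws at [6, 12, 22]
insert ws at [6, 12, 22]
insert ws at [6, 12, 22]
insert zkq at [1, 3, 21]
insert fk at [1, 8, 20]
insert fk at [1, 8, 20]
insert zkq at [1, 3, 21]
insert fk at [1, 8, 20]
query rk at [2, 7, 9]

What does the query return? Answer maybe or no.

Step 1: insert fk at [1, 8, 20] -> counters=[0,1,0,0,0,0,0,0,1,0,0,0,0,0,0,0,0,0,0,0,1,0,0,0,0]
Step 2: insert zkq at [1, 3, 21] -> counters=[0,2,0,1,0,0,0,0,1,0,0,0,0,0,0,0,0,0,0,0,1,1,0,0,0]
Step 3: insert ws at [6, 12, 22] -> counters=[0,2,0,1,0,0,1,0,1,0,0,0,1,0,0,0,0,0,0,0,1,1,1,0,0]
Step 4: insert rk at [2, 7, 9] -> counters=[0,2,1,1,0,0,1,1,1,1,0,0,1,0,0,0,0,0,0,0,1,1,1,0,0]
Step 5: delete ws at [6, 12, 22] -> counters=[0,2,1,1,0,0,0,1,1,1,0,0,0,0,0,0,0,0,0,0,1,1,0,0,0]
Step 6: delete zkq at [1, 3, 21] -> counters=[0,1,1,0,0,0,0,1,1,1,0,0,0,0,0,0,0,0,0,0,1,0,0,0,0]
Step 7: delete fk at [1, 8, 20] -> counters=[0,0,1,0,0,0,0,1,0,1,0,0,0,0,0,0,0,0,0,0,0,0,0,0,0]
Step 8: insert ws at [6, 12, 22] -> counters=[0,0,1,0,0,0,1,1,0,1,0,0,1,0,0,0,0,0,0,0,0,0,1,0,0]
Step 9: insert fk at [1, 8, 20] -> counters=[0,1,1,0,0,0,1,1,1,1,0,0,1,0,0,0,0,0,0,0,1,0,1,0,0]
Step 10: delete fk at [1, 8, 20] -> counters=[0,0,1,0,0,0,1,1,0,1,0,0,1,0,0,0,0,0,0,0,0,0,1,0,0]
Step 11: delete ws at [6, 12, 22] -> counters=[0,0,1,0,0,0,0,1,0,1,0,0,0,0,0,0,0,0,0,0,0,0,0,0,0]
Step 12: insert ws at [6, 12, 22] -> counters=[0,0,1,0,0,0,1,1,0,1,0,0,1,0,0,0,0,0,0,0,0,0,1,0,0]
Step 13: insert ws at [6, 12, 22] -> counters=[0,0,1,0,0,0,2,1,0,1,0,0,2,0,0,0,0,0,0,0,0,0,2,0,0]
Step 14: insert zkq at [1, 3, 21] -> counters=[0,1,1,1,0,0,2,1,0,1,0,0,2,0,0,0,0,0,0,0,0,1,2,0,0]
Step 15: insert fk at [1, 8, 20] -> counters=[0,2,1,1,0,0,2,1,1,1,0,0,2,0,0,0,0,0,0,0,1,1,2,0,0]
Step 16: insert fk at [1, 8, 20] -> counters=[0,3,1,1,0,0,2,1,2,1,0,0,2,0,0,0,0,0,0,0,2,1,2,0,0]
Step 17: insert zkq at [1, 3, 21] -> counters=[0,4,1,2,0,0,2,1,2,1,0,0,2,0,0,0,0,0,0,0,2,2,2,0,0]
Step 18: insert fk at [1, 8, 20] -> counters=[0,5,1,2,0,0,2,1,3,1,0,0,2,0,0,0,0,0,0,0,3,2,2,0,0]
Query rk: check counters[2]=1 counters[7]=1 counters[9]=1 -> maybe

Answer: maybe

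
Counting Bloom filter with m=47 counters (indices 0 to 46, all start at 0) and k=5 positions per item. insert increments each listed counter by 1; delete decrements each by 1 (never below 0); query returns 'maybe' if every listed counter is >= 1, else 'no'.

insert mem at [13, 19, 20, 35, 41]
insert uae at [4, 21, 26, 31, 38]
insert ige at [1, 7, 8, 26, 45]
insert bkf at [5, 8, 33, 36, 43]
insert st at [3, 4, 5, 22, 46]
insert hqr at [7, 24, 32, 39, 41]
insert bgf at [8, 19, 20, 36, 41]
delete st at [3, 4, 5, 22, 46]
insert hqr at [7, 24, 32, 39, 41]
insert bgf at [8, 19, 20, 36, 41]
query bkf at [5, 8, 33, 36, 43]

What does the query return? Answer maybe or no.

Step 1: insert mem at [13, 19, 20, 35, 41] -> counters=[0,0,0,0,0,0,0,0,0,0,0,0,0,1,0,0,0,0,0,1,1,0,0,0,0,0,0,0,0,0,0,0,0,0,0,1,0,0,0,0,0,1,0,0,0,0,0]
Step 2: insert uae at [4, 21, 26, 31, 38] -> counters=[0,0,0,0,1,0,0,0,0,0,0,0,0,1,0,0,0,0,0,1,1,1,0,0,0,0,1,0,0,0,0,1,0,0,0,1,0,0,1,0,0,1,0,0,0,0,0]
Step 3: insert ige at [1, 7, 8, 26, 45] -> counters=[0,1,0,0,1,0,0,1,1,0,0,0,0,1,0,0,0,0,0,1,1,1,0,0,0,0,2,0,0,0,0,1,0,0,0,1,0,0,1,0,0,1,0,0,0,1,0]
Step 4: insert bkf at [5, 8, 33, 36, 43] -> counters=[0,1,0,0,1,1,0,1,2,0,0,0,0,1,0,0,0,0,0,1,1,1,0,0,0,0,2,0,0,0,0,1,0,1,0,1,1,0,1,0,0,1,0,1,0,1,0]
Step 5: insert st at [3, 4, 5, 22, 46] -> counters=[0,1,0,1,2,2,0,1,2,0,0,0,0,1,0,0,0,0,0,1,1,1,1,0,0,0,2,0,0,0,0,1,0,1,0,1,1,0,1,0,0,1,0,1,0,1,1]
Step 6: insert hqr at [7, 24, 32, 39, 41] -> counters=[0,1,0,1,2,2,0,2,2,0,0,0,0,1,0,0,0,0,0,1,1,1,1,0,1,0,2,0,0,0,0,1,1,1,0,1,1,0,1,1,0,2,0,1,0,1,1]
Step 7: insert bgf at [8, 19, 20, 36, 41] -> counters=[0,1,0,1,2,2,0,2,3,0,0,0,0,1,0,0,0,0,0,2,2,1,1,0,1,0,2,0,0,0,0,1,1,1,0,1,2,0,1,1,0,3,0,1,0,1,1]
Step 8: delete st at [3, 4, 5, 22, 46] -> counters=[0,1,0,0,1,1,0,2,3,0,0,0,0,1,0,0,0,0,0,2,2,1,0,0,1,0,2,0,0,0,0,1,1,1,0,1,2,0,1,1,0,3,0,1,0,1,0]
Step 9: insert hqr at [7, 24, 32, 39, 41] -> counters=[0,1,0,0,1,1,0,3,3,0,0,0,0,1,0,0,0,0,0,2,2,1,0,0,2,0,2,0,0,0,0,1,2,1,0,1,2,0,1,2,0,4,0,1,0,1,0]
Step 10: insert bgf at [8, 19, 20, 36, 41] -> counters=[0,1,0,0,1,1,0,3,4,0,0,0,0,1,0,0,0,0,0,3,3,1,0,0,2,0,2,0,0,0,0,1,2,1,0,1,3,0,1,2,0,5,0,1,0,1,0]
Query bkf: check counters[5]=1 counters[8]=4 counters[33]=1 counters[36]=3 counters[43]=1 -> maybe

Answer: maybe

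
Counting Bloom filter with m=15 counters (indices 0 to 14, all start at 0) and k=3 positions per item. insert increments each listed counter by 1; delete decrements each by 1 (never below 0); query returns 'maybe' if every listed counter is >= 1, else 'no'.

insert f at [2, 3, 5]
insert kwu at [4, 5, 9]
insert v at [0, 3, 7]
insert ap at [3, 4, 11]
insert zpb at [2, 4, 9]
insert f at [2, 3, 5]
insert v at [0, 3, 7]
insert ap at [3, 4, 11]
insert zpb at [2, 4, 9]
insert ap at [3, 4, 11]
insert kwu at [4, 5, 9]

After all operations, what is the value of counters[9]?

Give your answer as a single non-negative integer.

Answer: 4

Derivation:
Step 1: insert f at [2, 3, 5] -> counters=[0,0,1,1,0,1,0,0,0,0,0,0,0,0,0]
Step 2: insert kwu at [4, 5, 9] -> counters=[0,0,1,1,1,2,0,0,0,1,0,0,0,0,0]
Step 3: insert v at [0, 3, 7] -> counters=[1,0,1,2,1,2,0,1,0,1,0,0,0,0,0]
Step 4: insert ap at [3, 4, 11] -> counters=[1,0,1,3,2,2,0,1,0,1,0,1,0,0,0]
Step 5: insert zpb at [2, 4, 9] -> counters=[1,0,2,3,3,2,0,1,0,2,0,1,0,0,0]
Step 6: insert f at [2, 3, 5] -> counters=[1,0,3,4,3,3,0,1,0,2,0,1,0,0,0]
Step 7: insert v at [0, 3, 7] -> counters=[2,0,3,5,3,3,0,2,0,2,0,1,0,0,0]
Step 8: insert ap at [3, 4, 11] -> counters=[2,0,3,6,4,3,0,2,0,2,0,2,0,0,0]
Step 9: insert zpb at [2, 4, 9] -> counters=[2,0,4,6,5,3,0,2,0,3,0,2,0,0,0]
Step 10: insert ap at [3, 4, 11] -> counters=[2,0,4,7,6,3,0,2,0,3,0,3,0,0,0]
Step 11: insert kwu at [4, 5, 9] -> counters=[2,0,4,7,7,4,0,2,0,4,0,3,0,0,0]
Final counters=[2,0,4,7,7,4,0,2,0,4,0,3,0,0,0] -> counters[9]=4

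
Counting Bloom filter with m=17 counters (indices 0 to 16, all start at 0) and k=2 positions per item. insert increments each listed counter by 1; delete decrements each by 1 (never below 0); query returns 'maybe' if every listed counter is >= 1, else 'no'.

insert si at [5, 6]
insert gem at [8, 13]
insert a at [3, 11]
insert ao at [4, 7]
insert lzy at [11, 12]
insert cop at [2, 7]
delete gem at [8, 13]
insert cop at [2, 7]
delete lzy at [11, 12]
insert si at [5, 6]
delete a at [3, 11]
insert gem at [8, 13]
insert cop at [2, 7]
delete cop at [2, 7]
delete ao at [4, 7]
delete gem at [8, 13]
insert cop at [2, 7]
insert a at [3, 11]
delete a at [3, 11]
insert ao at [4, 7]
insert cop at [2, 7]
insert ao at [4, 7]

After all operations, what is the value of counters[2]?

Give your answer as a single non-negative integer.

Answer: 4

Derivation:
Step 1: insert si at [5, 6] -> counters=[0,0,0,0,0,1,1,0,0,0,0,0,0,0,0,0,0]
Step 2: insert gem at [8, 13] -> counters=[0,0,0,0,0,1,1,0,1,0,0,0,0,1,0,0,0]
Step 3: insert a at [3, 11] -> counters=[0,0,0,1,0,1,1,0,1,0,0,1,0,1,0,0,0]
Step 4: insert ao at [4, 7] -> counters=[0,0,0,1,1,1,1,1,1,0,0,1,0,1,0,0,0]
Step 5: insert lzy at [11, 12] -> counters=[0,0,0,1,1,1,1,1,1,0,0,2,1,1,0,0,0]
Step 6: insert cop at [2, 7] -> counters=[0,0,1,1,1,1,1,2,1,0,0,2,1,1,0,0,0]
Step 7: delete gem at [8, 13] -> counters=[0,0,1,1,1,1,1,2,0,0,0,2,1,0,0,0,0]
Step 8: insert cop at [2, 7] -> counters=[0,0,2,1,1,1,1,3,0,0,0,2,1,0,0,0,0]
Step 9: delete lzy at [11, 12] -> counters=[0,0,2,1,1,1,1,3,0,0,0,1,0,0,0,0,0]
Step 10: insert si at [5, 6] -> counters=[0,0,2,1,1,2,2,3,0,0,0,1,0,0,0,0,0]
Step 11: delete a at [3, 11] -> counters=[0,0,2,0,1,2,2,3,0,0,0,0,0,0,0,0,0]
Step 12: insert gem at [8, 13] -> counters=[0,0,2,0,1,2,2,3,1,0,0,0,0,1,0,0,0]
Step 13: insert cop at [2, 7] -> counters=[0,0,3,0,1,2,2,4,1,0,0,0,0,1,0,0,0]
Step 14: delete cop at [2, 7] -> counters=[0,0,2,0,1,2,2,3,1,0,0,0,0,1,0,0,0]
Step 15: delete ao at [4, 7] -> counters=[0,0,2,0,0,2,2,2,1,0,0,0,0,1,0,0,0]
Step 16: delete gem at [8, 13] -> counters=[0,0,2,0,0,2,2,2,0,0,0,0,0,0,0,0,0]
Step 17: insert cop at [2, 7] -> counters=[0,0,3,0,0,2,2,3,0,0,0,0,0,0,0,0,0]
Step 18: insert a at [3, 11] -> counters=[0,0,3,1,0,2,2,3,0,0,0,1,0,0,0,0,0]
Step 19: delete a at [3, 11] -> counters=[0,0,3,0,0,2,2,3,0,0,0,0,0,0,0,0,0]
Step 20: insert ao at [4, 7] -> counters=[0,0,3,0,1,2,2,4,0,0,0,0,0,0,0,0,0]
Step 21: insert cop at [2, 7] -> counters=[0,0,4,0,1,2,2,5,0,0,0,0,0,0,0,0,0]
Step 22: insert ao at [4, 7] -> counters=[0,0,4,0,2,2,2,6,0,0,0,0,0,0,0,0,0]
Final counters=[0,0,4,0,2,2,2,6,0,0,0,0,0,0,0,0,0] -> counters[2]=4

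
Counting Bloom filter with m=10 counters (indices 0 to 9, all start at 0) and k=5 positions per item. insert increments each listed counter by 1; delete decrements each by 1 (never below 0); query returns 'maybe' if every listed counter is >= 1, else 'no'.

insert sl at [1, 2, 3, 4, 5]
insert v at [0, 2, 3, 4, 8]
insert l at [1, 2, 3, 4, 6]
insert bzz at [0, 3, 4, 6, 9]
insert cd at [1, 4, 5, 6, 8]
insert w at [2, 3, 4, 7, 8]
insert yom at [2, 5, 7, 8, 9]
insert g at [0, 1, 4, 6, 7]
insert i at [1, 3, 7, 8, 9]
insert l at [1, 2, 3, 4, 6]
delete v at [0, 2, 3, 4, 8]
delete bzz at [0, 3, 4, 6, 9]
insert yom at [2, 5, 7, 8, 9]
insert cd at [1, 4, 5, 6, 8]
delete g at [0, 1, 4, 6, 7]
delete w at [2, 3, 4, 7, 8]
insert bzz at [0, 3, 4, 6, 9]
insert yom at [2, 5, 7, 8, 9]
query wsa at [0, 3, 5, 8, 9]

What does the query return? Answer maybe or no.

Answer: maybe

Derivation:
Step 1: insert sl at [1, 2, 3, 4, 5] -> counters=[0,1,1,1,1,1,0,0,0,0]
Step 2: insert v at [0, 2, 3, 4, 8] -> counters=[1,1,2,2,2,1,0,0,1,0]
Step 3: insert l at [1, 2, 3, 4, 6] -> counters=[1,2,3,3,3,1,1,0,1,0]
Step 4: insert bzz at [0, 3, 4, 6, 9] -> counters=[2,2,3,4,4,1,2,0,1,1]
Step 5: insert cd at [1, 4, 5, 6, 8] -> counters=[2,3,3,4,5,2,3,0,2,1]
Step 6: insert w at [2, 3, 4, 7, 8] -> counters=[2,3,4,5,6,2,3,1,3,1]
Step 7: insert yom at [2, 5, 7, 8, 9] -> counters=[2,3,5,5,6,3,3,2,4,2]
Step 8: insert g at [0, 1, 4, 6, 7] -> counters=[3,4,5,5,7,3,4,3,4,2]
Step 9: insert i at [1, 3, 7, 8, 9] -> counters=[3,5,5,6,7,3,4,4,5,3]
Step 10: insert l at [1, 2, 3, 4, 6] -> counters=[3,6,6,7,8,3,5,4,5,3]
Step 11: delete v at [0, 2, 3, 4, 8] -> counters=[2,6,5,6,7,3,5,4,4,3]
Step 12: delete bzz at [0, 3, 4, 6, 9] -> counters=[1,6,5,5,6,3,4,4,4,2]
Step 13: insert yom at [2, 5, 7, 8, 9] -> counters=[1,6,6,5,6,4,4,5,5,3]
Step 14: insert cd at [1, 4, 5, 6, 8] -> counters=[1,7,6,5,7,5,5,5,6,3]
Step 15: delete g at [0, 1, 4, 6, 7] -> counters=[0,6,6,5,6,5,4,4,6,3]
Step 16: delete w at [2, 3, 4, 7, 8] -> counters=[0,6,5,4,5,5,4,3,5,3]
Step 17: insert bzz at [0, 3, 4, 6, 9] -> counters=[1,6,5,5,6,5,5,3,5,4]
Step 18: insert yom at [2, 5, 7, 8, 9] -> counters=[1,6,6,5,6,6,5,4,6,5]
Query wsa: check counters[0]=1 counters[3]=5 counters[5]=6 counters[8]=6 counters[9]=5 -> maybe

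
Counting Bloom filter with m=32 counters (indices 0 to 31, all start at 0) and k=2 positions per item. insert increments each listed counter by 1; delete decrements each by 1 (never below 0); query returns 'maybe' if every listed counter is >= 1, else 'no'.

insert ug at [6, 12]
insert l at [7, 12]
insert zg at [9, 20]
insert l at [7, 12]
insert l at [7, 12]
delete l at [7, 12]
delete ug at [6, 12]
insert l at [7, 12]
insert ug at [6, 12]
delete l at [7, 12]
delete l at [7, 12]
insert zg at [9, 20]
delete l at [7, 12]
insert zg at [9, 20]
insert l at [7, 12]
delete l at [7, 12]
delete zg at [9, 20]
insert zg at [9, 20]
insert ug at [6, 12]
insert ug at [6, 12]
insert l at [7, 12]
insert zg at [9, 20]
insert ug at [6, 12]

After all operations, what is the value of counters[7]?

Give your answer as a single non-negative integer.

Answer: 1

Derivation:
Step 1: insert ug at [6, 12] -> counters=[0,0,0,0,0,0,1,0,0,0,0,0,1,0,0,0,0,0,0,0,0,0,0,0,0,0,0,0,0,0,0,0]
Step 2: insert l at [7, 12] -> counters=[0,0,0,0,0,0,1,1,0,0,0,0,2,0,0,0,0,0,0,0,0,0,0,0,0,0,0,0,0,0,0,0]
Step 3: insert zg at [9, 20] -> counters=[0,0,0,0,0,0,1,1,0,1,0,0,2,0,0,0,0,0,0,0,1,0,0,0,0,0,0,0,0,0,0,0]
Step 4: insert l at [7, 12] -> counters=[0,0,0,0,0,0,1,2,0,1,0,0,3,0,0,0,0,0,0,0,1,0,0,0,0,0,0,0,0,0,0,0]
Step 5: insert l at [7, 12] -> counters=[0,0,0,0,0,0,1,3,0,1,0,0,4,0,0,0,0,0,0,0,1,0,0,0,0,0,0,0,0,0,0,0]
Step 6: delete l at [7, 12] -> counters=[0,0,0,0,0,0,1,2,0,1,0,0,3,0,0,0,0,0,0,0,1,0,0,0,0,0,0,0,0,0,0,0]
Step 7: delete ug at [6, 12] -> counters=[0,0,0,0,0,0,0,2,0,1,0,0,2,0,0,0,0,0,0,0,1,0,0,0,0,0,0,0,0,0,0,0]
Step 8: insert l at [7, 12] -> counters=[0,0,0,0,0,0,0,3,0,1,0,0,3,0,0,0,0,0,0,0,1,0,0,0,0,0,0,0,0,0,0,0]
Step 9: insert ug at [6, 12] -> counters=[0,0,0,0,0,0,1,3,0,1,0,0,4,0,0,0,0,0,0,0,1,0,0,0,0,0,0,0,0,0,0,0]
Step 10: delete l at [7, 12] -> counters=[0,0,0,0,0,0,1,2,0,1,0,0,3,0,0,0,0,0,0,0,1,0,0,0,0,0,0,0,0,0,0,0]
Step 11: delete l at [7, 12] -> counters=[0,0,0,0,0,0,1,1,0,1,0,0,2,0,0,0,0,0,0,0,1,0,0,0,0,0,0,0,0,0,0,0]
Step 12: insert zg at [9, 20] -> counters=[0,0,0,0,0,0,1,1,0,2,0,0,2,0,0,0,0,0,0,0,2,0,0,0,0,0,0,0,0,0,0,0]
Step 13: delete l at [7, 12] -> counters=[0,0,0,0,0,0,1,0,0,2,0,0,1,0,0,0,0,0,0,0,2,0,0,0,0,0,0,0,0,0,0,0]
Step 14: insert zg at [9, 20] -> counters=[0,0,0,0,0,0,1,0,0,3,0,0,1,0,0,0,0,0,0,0,3,0,0,0,0,0,0,0,0,0,0,0]
Step 15: insert l at [7, 12] -> counters=[0,0,0,0,0,0,1,1,0,3,0,0,2,0,0,0,0,0,0,0,3,0,0,0,0,0,0,0,0,0,0,0]
Step 16: delete l at [7, 12] -> counters=[0,0,0,0,0,0,1,0,0,3,0,0,1,0,0,0,0,0,0,0,3,0,0,0,0,0,0,0,0,0,0,0]
Step 17: delete zg at [9, 20] -> counters=[0,0,0,0,0,0,1,0,0,2,0,0,1,0,0,0,0,0,0,0,2,0,0,0,0,0,0,0,0,0,0,0]
Step 18: insert zg at [9, 20] -> counters=[0,0,0,0,0,0,1,0,0,3,0,0,1,0,0,0,0,0,0,0,3,0,0,0,0,0,0,0,0,0,0,0]
Step 19: insert ug at [6, 12] -> counters=[0,0,0,0,0,0,2,0,0,3,0,0,2,0,0,0,0,0,0,0,3,0,0,0,0,0,0,0,0,0,0,0]
Step 20: insert ug at [6, 12] -> counters=[0,0,0,0,0,0,3,0,0,3,0,0,3,0,0,0,0,0,0,0,3,0,0,0,0,0,0,0,0,0,0,0]
Step 21: insert l at [7, 12] -> counters=[0,0,0,0,0,0,3,1,0,3,0,0,4,0,0,0,0,0,0,0,3,0,0,0,0,0,0,0,0,0,0,0]
Step 22: insert zg at [9, 20] -> counters=[0,0,0,0,0,0,3,1,0,4,0,0,4,0,0,0,0,0,0,0,4,0,0,0,0,0,0,0,0,0,0,0]
Step 23: insert ug at [6, 12] -> counters=[0,0,0,0,0,0,4,1,0,4,0,0,5,0,0,0,0,0,0,0,4,0,0,0,0,0,0,0,0,0,0,0]
Final counters=[0,0,0,0,0,0,4,1,0,4,0,0,5,0,0,0,0,0,0,0,4,0,0,0,0,0,0,0,0,0,0,0] -> counters[7]=1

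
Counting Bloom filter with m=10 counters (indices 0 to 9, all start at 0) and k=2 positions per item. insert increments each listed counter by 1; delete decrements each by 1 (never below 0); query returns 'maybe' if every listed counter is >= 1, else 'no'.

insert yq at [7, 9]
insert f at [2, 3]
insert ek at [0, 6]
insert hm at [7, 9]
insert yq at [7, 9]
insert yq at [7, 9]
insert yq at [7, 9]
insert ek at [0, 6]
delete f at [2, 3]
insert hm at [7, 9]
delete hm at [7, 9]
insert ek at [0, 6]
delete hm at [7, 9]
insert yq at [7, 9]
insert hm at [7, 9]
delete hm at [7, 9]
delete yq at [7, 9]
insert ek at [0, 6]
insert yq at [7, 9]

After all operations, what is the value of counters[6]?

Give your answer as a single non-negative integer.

Step 1: insert yq at [7, 9] -> counters=[0,0,0,0,0,0,0,1,0,1]
Step 2: insert f at [2, 3] -> counters=[0,0,1,1,0,0,0,1,0,1]
Step 3: insert ek at [0, 6] -> counters=[1,0,1,1,0,0,1,1,0,1]
Step 4: insert hm at [7, 9] -> counters=[1,0,1,1,0,0,1,2,0,2]
Step 5: insert yq at [7, 9] -> counters=[1,0,1,1,0,0,1,3,0,3]
Step 6: insert yq at [7, 9] -> counters=[1,0,1,1,0,0,1,4,0,4]
Step 7: insert yq at [7, 9] -> counters=[1,0,1,1,0,0,1,5,0,5]
Step 8: insert ek at [0, 6] -> counters=[2,0,1,1,0,0,2,5,0,5]
Step 9: delete f at [2, 3] -> counters=[2,0,0,0,0,0,2,5,0,5]
Step 10: insert hm at [7, 9] -> counters=[2,0,0,0,0,0,2,6,0,6]
Step 11: delete hm at [7, 9] -> counters=[2,0,0,0,0,0,2,5,0,5]
Step 12: insert ek at [0, 6] -> counters=[3,0,0,0,0,0,3,5,0,5]
Step 13: delete hm at [7, 9] -> counters=[3,0,0,0,0,0,3,4,0,4]
Step 14: insert yq at [7, 9] -> counters=[3,0,0,0,0,0,3,5,0,5]
Step 15: insert hm at [7, 9] -> counters=[3,0,0,0,0,0,3,6,0,6]
Step 16: delete hm at [7, 9] -> counters=[3,0,0,0,0,0,3,5,0,5]
Step 17: delete yq at [7, 9] -> counters=[3,0,0,0,0,0,3,4,0,4]
Step 18: insert ek at [0, 6] -> counters=[4,0,0,0,0,0,4,4,0,4]
Step 19: insert yq at [7, 9] -> counters=[4,0,0,0,0,0,4,5,0,5]
Final counters=[4,0,0,0,0,0,4,5,0,5] -> counters[6]=4

Answer: 4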